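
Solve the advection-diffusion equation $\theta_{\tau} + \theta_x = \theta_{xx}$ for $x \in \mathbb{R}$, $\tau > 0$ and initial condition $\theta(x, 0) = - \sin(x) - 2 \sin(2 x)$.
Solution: Change to a moving frame: let $\eta = x - \tau$, $\sigma = \tau$ and write $\theta(x,\tau) = u(\eta,\sigma)$.
By the chain rule $\theta_{\tau} = u_{\sigma} - u_{\eta}$, $\theta_x = u_{\eta}$, $\theta_{xx} = u_{\eta\eta}$.
Then $\theta_{\tau} + \theta_x = u_{\sigma}$: the advection term cancels and the PDE becomes the heat equation $u_{\sigma} = u_{\eta\eta}$ on $\eta \in \mathbb{R}$.
Initial data: $u(\eta,0) = \theta(\eta,0) = - \sin(\eta) - 2 \sin(2 \eta)$.
On $\eta \in \mathbb{R}$ each mode satisfies $(\sin(n\eta))'' = -n^2 \sin(n\eta)$, so $e^{-n^2\sigma} \sin(n\eta)$ solves the heat equation; by superposition $u(\eta,\sigma) = \sum c_n e^{-n^2\sigma} \sin(n\eta)$.
Reading off the coefficients: $c_1=-1, c_2=-2$, so $u(\eta,\sigma) = - e^{-\sigma} \sin(\eta) - 2 e^{-4 \sigma} \sin(2 \eta)$.
Substituting back $\eta = x - \tau$, $\sigma = \tau$: $\theta(x,\tau) = u(x - \tau, \tau)$.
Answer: $\theta(x, \tau) = e^{-\tau} \sin(\tau - x) + 2 e^{-4 \tau} \sin(2 \tau - 2 x)$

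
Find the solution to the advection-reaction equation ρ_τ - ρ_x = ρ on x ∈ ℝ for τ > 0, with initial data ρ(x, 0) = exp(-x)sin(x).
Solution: Substitute ρ = exp(-x)u.
Then ρ_x = exp(-x)(u_x - u), ρ_τ = exp(-x)u_τ; substituting and dividing by exp(-x), the lower-order terms cancel: u_τ - u_x = 0 (standard advection equation).
Data for u: u(x,0) = exp(x)ρ(x,0) = sin(x).
By characteristics (dx/dτ = -1), u(x,τ) = f(x + τ) with f = u(·, 0).
So u(x,τ) = sin(x + τ), and ρ(x,τ) = exp(-x)u(x,τ).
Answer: ρ(x, τ) = exp(-x)sin(x + τ)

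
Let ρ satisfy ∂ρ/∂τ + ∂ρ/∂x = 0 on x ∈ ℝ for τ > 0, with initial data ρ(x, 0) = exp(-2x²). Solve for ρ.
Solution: By characteristics (dx/dτ = 1), ρ(x,τ) = f(x - τ) with f = ρ(·, 0).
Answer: ρ(x, τ) = exp(-2(x - τ)²)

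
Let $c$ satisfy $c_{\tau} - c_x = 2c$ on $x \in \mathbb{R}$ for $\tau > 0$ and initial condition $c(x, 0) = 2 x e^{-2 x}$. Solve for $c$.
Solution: Substitute $c = e^{-2x}u$, i.e. $u = e^{2x}c$.
By the product rule, $c_x = e^{-2x}(u_x - 2u)$, $c_{\tau} = e^{-2x}u_{\tau}$.
Substituting into the PDE and dividing by $e^{-2x}$: $u_{\tau} - (u_x - 2u) = 2u$.
The lower-order terms cancel, leaving the standard advection equation $u_{\tau} - u_x = 0$.
Initial data for $u$: $u(x,0) = e^{2x}c(x,0) = 2 x$.
Solve for $u$:
  By method of characteristics (waves move left with speed 1):
  Along characteristics $x + \tau =$ const, $u$ is constant, so $u(x,\tau) = f(x + \tau)$ with $f = u( \cdot , 0)$.
Hence $u(x,\tau) = 2 x + 2 \tau$.
Transform back: $c(x,\tau) = e^{-2x}u(x,\tau)$.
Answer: $c(x, \tau) = 2 \tau e^{-2 x} + 2 x e^{-2 x}$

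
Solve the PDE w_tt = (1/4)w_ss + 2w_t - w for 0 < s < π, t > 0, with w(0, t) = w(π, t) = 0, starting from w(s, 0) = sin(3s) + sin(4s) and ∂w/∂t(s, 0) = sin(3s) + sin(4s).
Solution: Substitute w = exp(t)u.
Then w_t = exp(t)(u_t + u), w_tt = exp(t)(u_tt + 2u_t + u), w_ss = exp(t)u_ss; substituting and dividing by exp(t), the lower-order terms cancel: u_tt = (1/4)u_ss (standard wave equation).
Data for u: u(s,0) = w(s,0) = sin(3s) + sin(4s); u_t(s,0) = w_t(s,0) - w(s,0) = 0. The boundary conditions carry over: u(0,t) = u(π,t) = 0.
Separating variables: u = Σ [A_n cos(ω_n t) + B_n sin(ω_n t)] sin(ns), ω_n = n/2. From ICs: A_3=1, A_4=1.
So u(s,t) = sin(3s)cos(3t/2) + sin(4s)cos(2t), and w(s,t) = exp(t)u(s,t).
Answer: w(s, t) = exp(t)sin(3s)cos(3t/2) + exp(t)sin(4s)cos(2t)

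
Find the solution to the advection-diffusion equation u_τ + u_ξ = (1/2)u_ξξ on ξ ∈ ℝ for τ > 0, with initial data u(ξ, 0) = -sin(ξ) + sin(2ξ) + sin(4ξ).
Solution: Change to a moving frame: let η = ξ - τ, σ = τ and write u(ξ,τ) = w(η,σ).
By the chain rule u_τ = w_σ - w_η, u_ξ = w_η, u_ξξ = w_ηη.
Then u_τ + u_ξ = w_σ: the advection term cancels and the PDE becomes the heat equation w_σ = (1/2)w_ηη on η ∈ ℝ.
Initial data: w(η,0) = u(η,0) = -sin(η) + sin(2η) + sin(4η).
On η ∈ ℝ each mode satisfies (sin(nη))″ = -n² sin(nη), so exp(-n²σ/2) sin(nη) solves the heat equation; by superposition w(η,σ) = Σ c_n exp(-n²σ/2) sin(nη).
Reading off the coefficients: c_1=-1, c_2=1, c_4=1, so w(η,σ) = exp(-2σ)sin(2η) + exp(-8σ)sin(4η) - exp(-σ/2)sin(η).
Substituting back η = ξ - τ, σ = τ: u(ξ,τ) = w(ξ - τ, τ).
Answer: u(ξ, τ) = exp(-2τ)sin(2ξ - 2τ) + exp(-8τ)sin(4ξ - 4τ) - exp(-τ/2)sin(ξ - τ)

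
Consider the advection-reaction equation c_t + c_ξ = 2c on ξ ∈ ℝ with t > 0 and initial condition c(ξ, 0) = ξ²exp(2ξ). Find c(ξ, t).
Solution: Substitute c = exp(2ξ)u, i.e. u = exp(-2ξ)c.
By the product rule, c_ξ = exp(2ξ)(u_ξ + 2u), c_t = exp(2ξ)u_t.
Substituting into the PDE and dividing by exp(2ξ): u_t + (u_ξ + 2u) = 2u.
The lower-order terms cancel, leaving the standard advection equation u_t + u_ξ = 0.
Initial data for u: u(ξ,0) = exp(-2ξ)c(ξ,0) = ξ².
Solve for u:
  By method of characteristics (waves move right with speed 1):
  Along characteristics ξ - t = const, u is constant, so u(ξ,t) = f(ξ - t) with f = u(·, 0).
Hence u(ξ,t) = t² - 2tξ + ξ².
Transform back: c(ξ,t) = exp(2ξ)u(ξ,t).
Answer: c(ξ, t) = t²exp(2ξ) - 2tξexp(2ξ) + ξ²exp(2ξ)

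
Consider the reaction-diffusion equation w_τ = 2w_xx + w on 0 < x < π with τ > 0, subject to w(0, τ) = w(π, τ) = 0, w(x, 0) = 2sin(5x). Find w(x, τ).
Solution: Substitute w = exp(τ)u.
Then w_τ = exp(τ)(u_τ + u), w_xx = exp(τ)u_xx; substituting and dividing by exp(τ), the lower-order terms cancel: u_τ = 2u_xx (standard heat equation).
Data for u: u(x,0) = w(x,0) = 2sin(5x). The boundary conditions carry over: u(0,τ) = u(π,τ) = 0.
Separating variables: u = Σ c_n exp(-2n²τ) sin(nx). From u(x,0) = 2sin(5x): c_5=2.
So u(x,τ) = 2exp(-50τ)sin(5x), and w(x,τ) = exp(τ)u(x,τ).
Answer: w(x, τ) = 2exp(-49τ)sin(5x)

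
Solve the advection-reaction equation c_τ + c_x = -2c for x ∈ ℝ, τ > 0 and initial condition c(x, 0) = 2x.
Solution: Substitute c = exp(-2τ)u.
Then c_τ = exp(-2τ)(u_τ - 2u), c_x = exp(-2τ)u_x; substituting and dividing by exp(-2τ), the lower-order terms cancel: u_τ + u_x = 0 (standard advection equation).
Data for u: u(x,0) = c(x,0) = 2x.
By characteristics (dx/dτ = 1), u(x,τ) = f(x - τ) with f = u(·, 0).
So u(x,τ) = 2x - 2τ, and c(x,τ) = exp(-2τ)u(x,τ).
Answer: c(x, τ) = 2xexp(-2τ) - 2τexp(-2τ)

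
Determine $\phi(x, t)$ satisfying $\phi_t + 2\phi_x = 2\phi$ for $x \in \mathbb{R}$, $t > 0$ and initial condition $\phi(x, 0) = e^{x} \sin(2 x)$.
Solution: Substitute $\phi = e^{x}u$, i.e. $u = e^{-x}\phi$.
By the product rule, $\phi_x = e^{x}(u_x + u)$, $\phi_t = e^{x}u_t$.
Substituting into the PDE and dividing by $e^{x}$: $u_t + 2(u_x + u) = 2u$.
The lower-order terms cancel, leaving the standard advection equation $u_t + 2u_x = 0$.
Initial data for $u$: $u(x,0) = e^{-x}\phi(x,0) = \sin(2 x)$.
Solve for $u$:
  By method of characteristics (waves move right with speed 2):
  Along characteristics $x - 2t =$ const, $u$ is constant, so $u(x,t) = f(x - 2t)$ with $f = u( \cdot , 0)$.
Hence $u(x,t) = - \sin(4 t - 2 x)$.
Transform back: $\phi(x,t) = e^{x}u(x,t)$.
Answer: $\phi(x, t) = - e^{x} \sin(4 t - 2 x)$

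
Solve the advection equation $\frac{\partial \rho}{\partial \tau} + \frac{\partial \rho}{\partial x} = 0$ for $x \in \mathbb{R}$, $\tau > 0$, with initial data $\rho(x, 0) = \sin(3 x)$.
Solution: By method of characteristics (waves move right with speed 1):
Along characteristics $x - \tau =$ const, $\rho$ is constant, so $\rho(x,\tau) = f(x - \tau)$ with $f = \rho( \cdot , 0)$.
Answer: $\rho(x, \tau) = - \sin(3 \tau - 3 x)$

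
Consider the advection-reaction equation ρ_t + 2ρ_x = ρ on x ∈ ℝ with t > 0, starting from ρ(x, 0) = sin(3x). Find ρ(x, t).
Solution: Substitute ρ = exp(t)u, i.e. u = exp(-t)ρ.
By the product rule, ρ_t = exp(t)(u_t + u), ρ_x = exp(t)u_x.
Substituting into the PDE and dividing by exp(t): u_t + u + 2u_x = u.
The lower-order terms cancel, leaving the standard advection equation u_t + 2u_x = 0.
Initial data for u: u(x,0) = ρ(x,0) = sin(3x).
Solve for u:
  By method of characteristics (waves move right with speed 2):
  Along characteristics x - 2t = const, u is constant, so u(x,t) = f(x - 2t) with f = u(·, 0).
Hence u(x,t) = -sin(6t - 3x).
Transform back: ρ(x,t) = exp(t)u(x,t).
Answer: ρ(x, t) = -exp(t)sin(6t - 3x)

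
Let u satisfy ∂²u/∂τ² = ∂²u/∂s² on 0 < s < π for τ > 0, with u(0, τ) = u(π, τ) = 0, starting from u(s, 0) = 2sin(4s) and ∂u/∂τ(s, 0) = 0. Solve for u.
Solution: Using separation of variables u = X(s)T(τ):
Eigenfunctions: sin(ns), n = 1, 2, 3, ...
General solution: u(s, τ) = Σ [A_n cos(n τ) + B_n sin(n τ)] sin(ns)
From u(s,0) = 2sin(4s): A_4=2. From u_τ(s,0) = 0: all B_n = 0.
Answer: u(s, τ) = 2sin(4s)cos(4τ)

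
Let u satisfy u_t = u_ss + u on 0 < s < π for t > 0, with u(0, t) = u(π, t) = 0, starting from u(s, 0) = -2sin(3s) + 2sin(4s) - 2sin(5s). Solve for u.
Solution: Substitute u = exp(t)w.
Then u_t = exp(t)(w_t + w), u_ss = exp(t)w_ss; substituting and dividing by exp(t), the lower-order terms cancel: w_t = w_ss (standard heat equation).
Data for w: w(s,0) = u(s,0) = -2sin(3s) + 2sin(4s) - 2sin(5s). The boundary conditions carry over: w(0,t) = w(π,t) = 0.
Separating variables: w = Σ c_n exp(-n²t) sin(ns). From w(s,0) = -2sin(3s) + 2sin(4s) - 2sin(5s): c_3=-2, c_4=2, c_5=-2.
So w(s,t) = -2exp(-9t)sin(3s) + 2exp(-16t)sin(4s) - 2exp(-25t)sin(5s), and u(s,t) = exp(t)w(s,t).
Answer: u(s, t) = -2exp(-8t)sin(3s) + 2exp(-15t)sin(4s) - 2exp(-24t)sin(5s)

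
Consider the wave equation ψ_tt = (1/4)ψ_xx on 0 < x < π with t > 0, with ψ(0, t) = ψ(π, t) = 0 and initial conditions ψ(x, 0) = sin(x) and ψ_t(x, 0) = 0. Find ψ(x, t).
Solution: Using separation of variables ψ = X(x)T(t):
Eigenfunctions: sin(nx), n = 1, 2, 3, ...
General solution: ψ(x, t) = Σ [A_n cos(n t/2) + B_n sin(n t/2)] sin(nx)
From ψ(x,0) = sin(x): A_1=1. From ψ_t(x,0) = 0: all B_n = 0.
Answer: ψ(x, t) = sin(x)cos(t/2)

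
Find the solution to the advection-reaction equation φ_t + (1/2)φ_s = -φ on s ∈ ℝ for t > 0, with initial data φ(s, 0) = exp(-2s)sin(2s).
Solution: Substitute φ = exp(-2s)u.
Then φ_s = exp(-2s)(u_s - 2u), φ_t = exp(-2s)u_t; substituting and dividing by exp(-2s), the lower-order terms cancel: u_t + (1/2)u_s = 0 (standard advection equation).
Data for u: u(s,0) = exp(2s)φ(s,0) = sin(2s).
By characteristics (ds/dt = 1/2), u(s,t) = f(s - (1/2)t) with f = u(·, 0).
So u(s,t) = sin(2s - t), and φ(s,t) = exp(-2s)u(s,t).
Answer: φ(s, t) = exp(-2s)sin(2s - t)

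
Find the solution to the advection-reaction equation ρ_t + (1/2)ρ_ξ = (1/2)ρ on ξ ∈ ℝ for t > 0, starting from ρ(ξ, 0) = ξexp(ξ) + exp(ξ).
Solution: Substitute ρ = exp(ξ)u, i.e. u = exp(-ξ)ρ.
By the product rule, ρ_ξ = exp(ξ)(u_ξ + u), ρ_t = exp(ξ)u_t.
Substituting into the PDE and dividing by exp(ξ): u_t + (1/2)(u_ξ + u) = (1/2)u.
The lower-order terms cancel, leaving the standard advection equation u_t + (1/2)u_ξ = 0.
Initial data for u: u(ξ,0) = exp(-ξ)ρ(ξ,0) = ξ + 1.
Solve for u:
  By method of characteristics (waves move right with speed 1/2):
  Along characteristics ξ - (1/2)t = const, u is constant, so u(ξ,t) = f(ξ - (1/2)t) with f = u(·, 0).
Hence u(ξ,t) = -(1/2)t + ξ + 1.
Transform back: ρ(ξ,t) = exp(ξ)u(ξ,t).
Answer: ρ(ξ, t) = -(1/2)texp(ξ) + ξexp(ξ) + exp(ξ)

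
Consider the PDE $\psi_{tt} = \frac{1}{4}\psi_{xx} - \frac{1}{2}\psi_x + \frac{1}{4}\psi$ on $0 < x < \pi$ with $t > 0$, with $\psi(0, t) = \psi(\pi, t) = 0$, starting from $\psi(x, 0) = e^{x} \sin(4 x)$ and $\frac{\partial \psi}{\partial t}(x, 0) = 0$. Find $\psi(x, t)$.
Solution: Substitute $\psi = e^{x}u$.
Then $\psi_x = e^{x}(u_x + u)$, $\psi_{xx} = e^{x}(u_{xx} + 2u_x + u)$, $\psi_{tt} = e^{x}u_{tt}$; substituting and dividing by $e^{x}$, the lower-order terms cancel: $u_{tt} = \frac{1}{4}u_{xx}$ (standard wave equation).
Data for $u$: $u(x,0) = e^{-x}\psi(x,0) = \sin(4 x)$; $u_t(x,0) = e^{-x}\psi_t(x,0) = 0$. The boundary conditions carry over: $u(0,t) = u(\pi,t) = 0$.
Separating variables: $u = \sum [A_n \cos(\omega_n t) + B_n \sin(\omega_n t)] \sin(nx)$, $\omega_n = n/2$. From ICs: $A_4=1$.
So $u(x,t) = \sin(4 x) \cos(2 t)$, and $\psi(x,t) = e^{x}u(x,t)$.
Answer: $\psi(x, t) = e^{x} \sin(4 x) \cos(2 t)$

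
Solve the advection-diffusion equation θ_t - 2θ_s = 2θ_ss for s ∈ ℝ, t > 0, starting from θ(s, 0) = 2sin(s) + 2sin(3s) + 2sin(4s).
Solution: Moving frame: η = s + 2t, σ = t, θ = u(η,σ), so θ_t = u_σ + 2u_η and θ_ss = u_ηη.
Hence θ_t - 2θ_s = u_σ and the PDE becomes the heat equation u_σ = 2u_ηη on η ∈ ℝ.
Initial data: u(η,0) = θ(η,0) = 2sin(η) + 2sin(3η) + 2sin(4η). Each mode sin(nη) decays as exp(-2n²σ) on ℝ, so u(η,σ) = Σ c_n exp(-2n²σ) sin(nη) with c_1=2, c_3=2, c_4=2: u(η,σ) = 2exp(-2σ)sin(η) + 2exp(-18σ)sin(3η) + 2exp(-32σ)sin(4η).
Substituting back: θ(s,t) = u(s + 2t, t).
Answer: θ(s, t) = 2exp(-2t)sin(s + 2t) + 2exp(-18t)sin(3s + 6t) + 2exp(-32t)sin(4s + 8t)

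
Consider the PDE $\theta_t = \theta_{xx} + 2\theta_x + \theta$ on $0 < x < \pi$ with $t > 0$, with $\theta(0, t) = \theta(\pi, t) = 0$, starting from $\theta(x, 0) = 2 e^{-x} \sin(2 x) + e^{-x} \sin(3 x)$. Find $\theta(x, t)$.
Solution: Substitute $\theta = e^{-x}u$, i.e. $u = e^{x}\theta$.
By the product rule, $\theta_x = e^{-x}(u_x - u)$, $\theta_{xx} = e^{-x}(u_{xx} - 2u_x + u)$, $\theta_t = e^{-x}u_t$.
Substituting into the PDE and dividing by $e^{-x}$: $u_t = (u_{xx} - 2u_x + u) + 2(u_x - u) + u$.
The lower-order terms cancel, leaving the standard heat equation $u_t = u_{xx}$.
Initial data for $u$: $u(x,0) = e^{x}\theta(x,0) = 2 \sin(2 x) + \sin(3 x)$. The boundary conditions carry over: $u(0,t) = u(\pi,t) = 0$.
Solve for $u$:
  Using separation of variables $u = X(x)G(t)$:
  Eigenfunctions: $\sin(nx)$, $n = 1, 2, 3, \ldots$
  General solution: $u(x, t) = \sum c_n \sin(nx) e^{-n^2 t}$
  Matching $u(x,0) = 2 \sin(2 x) + \sin(3 x)$ term by term: $c_2=2, c_3=1$.
Hence $u(x,t) = 2 e^{-4 t} \sin(2 x) + e^{-9 t} \sin(3 x)$.
Transform back: $\theta(x,t) = e^{-x}u(x,t)$.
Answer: $\theta(x, t) = 2 e^{-4 t} e^{-x} \sin(2 x) + e^{-9 t} e^{-x} \sin(3 x)$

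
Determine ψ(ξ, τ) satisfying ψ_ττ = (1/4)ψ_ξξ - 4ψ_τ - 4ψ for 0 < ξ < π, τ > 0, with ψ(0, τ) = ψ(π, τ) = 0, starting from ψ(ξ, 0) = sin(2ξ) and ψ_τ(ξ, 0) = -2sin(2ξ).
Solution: Substitute ψ = exp(-2τ)u.
Then ψ_τ = exp(-2τ)(u_τ - 2u), ψ_ττ = exp(-2τ)(u_ττ - 4u_τ + 4u), ψ_ξξ = exp(-2τ)u_ξξ; substituting and dividing by exp(-2τ), the lower-order terms cancel: u_ττ = (1/4)u_ξξ (standard wave equation).
Data for u: u(ξ,0) = ψ(ξ,0) = sin(2ξ); u_τ(ξ,0) = ψ_τ(ξ,0) + 2ψ(ξ,0) = 0. The boundary conditions carry over: u(0,τ) = u(π,τ) = 0.
Separating variables: u = Σ [A_n cos(ω_n τ) + B_n sin(ω_n τ)] sin(nξ), ω_n = n/2. From ICs: A_2=1.
So u(ξ,τ) = sin(2ξ)cos(τ), and ψ(ξ,τ) = exp(-2τ)u(ξ,τ).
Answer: ψ(ξ, τ) = exp(-2τ)sin(2ξ)cos(τ)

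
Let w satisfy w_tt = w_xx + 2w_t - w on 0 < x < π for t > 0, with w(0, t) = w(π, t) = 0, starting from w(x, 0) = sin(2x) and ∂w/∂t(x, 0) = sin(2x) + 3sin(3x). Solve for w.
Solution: Substitute w = exp(t)u.
Then w_t = exp(t)(u_t + u), w_tt = exp(t)(u_tt + 2u_t + u), w_xx = exp(t)u_xx; substituting and dividing by exp(t), the lower-order terms cancel: u_tt = u_xx (standard wave equation).
Data for u: u(x,0) = w(x,0) = sin(2x); u_t(x,0) = w_t(x,0) - w(x,0) = 3sin(3x). The boundary conditions carry over: u(0,t) = u(π,t) = 0.
Separating variables: u = Σ [A_n cos(ω_n t) + B_n sin(ω_n t)] sin(nx), ω_n = n. From ICs (B_n = velocity coefficient / ω_n): A_2=1, B_3=1.
So u(x,t) = sin(3t)sin(3x) + sin(2x)cos(2t), and w(x,t) = exp(t)u(x,t).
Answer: w(x, t) = exp(t)sin(3t)sin(3x) + exp(t)sin(2x)cos(2t)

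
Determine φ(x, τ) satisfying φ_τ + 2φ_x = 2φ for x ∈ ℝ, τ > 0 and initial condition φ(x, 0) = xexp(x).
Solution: Substitute φ = exp(x)u.
Then φ_x = exp(x)(u_x + u), φ_τ = exp(x)u_τ; substituting and dividing by exp(x), the lower-order terms cancel: u_τ + 2u_x = 0 (standard advection equation).
Data for u: u(x,0) = exp(-x)φ(x,0) = x.
By characteristics (dx/dτ = 2), u(x,τ) = f(x - 2τ) with f = u(·, 0).
So u(x,τ) = x - 2τ, and φ(x,τ) = exp(x)u(x,τ).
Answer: φ(x, τ) = xexp(x) - 2τexp(x)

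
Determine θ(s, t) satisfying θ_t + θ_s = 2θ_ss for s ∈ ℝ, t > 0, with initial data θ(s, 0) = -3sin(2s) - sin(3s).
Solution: Moving frame: η = s - t, σ = t, θ = u(η,σ), so θ_t = u_σ - u_η and θ_ss = u_ηη.
Hence θ_t + θ_s = u_σ and the PDE becomes the heat equation u_σ = 2u_ηη on η ∈ ℝ.
Initial data: u(η,0) = θ(η,0) = -3sin(2η) - sin(3η). Each mode sin(nη) decays as exp(-2n²σ) on ℝ, so u(η,σ) = Σ c_n exp(-2n²σ) sin(nη) with c_2=-3, c_3=-1: u(η,σ) = -3exp(-8σ)sin(2η) - exp(-18σ)sin(3η).
Substituting back: θ(s,t) = u(s - t, t).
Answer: θ(s, t) = -3exp(-8t)sin(2s - 2t) - exp(-18t)sin(3s - 3t)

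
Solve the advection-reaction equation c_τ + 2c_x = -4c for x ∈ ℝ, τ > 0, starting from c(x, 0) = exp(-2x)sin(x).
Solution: Substitute c = exp(-2x)u, i.e. u = exp(2x)c.
By the product rule, c_x = exp(-2x)(u_x - 2u), c_τ = exp(-2x)u_τ.
Substituting into the PDE and dividing by exp(-2x): u_τ + 2(u_x - 2u) = -4u.
The lower-order terms cancel, leaving the standard advection equation u_τ + 2u_x = 0.
Initial data for u: u(x,0) = exp(2x)c(x,0) = sin(x).
Solve for u:
  By method of characteristics (waves move right with speed 2):
  Along characteristics x - 2τ = const, u is constant, so u(x,τ) = f(x - 2τ) with f = u(·, 0).
Hence u(x,τ) = sin(x - 2τ).
Transform back: c(x,τ) = exp(-2x)u(x,τ).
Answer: c(x, τ) = exp(-2x)sin(x - 2τ)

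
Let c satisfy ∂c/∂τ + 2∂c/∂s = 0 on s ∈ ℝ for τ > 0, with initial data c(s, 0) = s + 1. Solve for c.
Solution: By characteristics (ds/dτ = 2), c(s,τ) = f(s - 2τ) with f = c(·, 0).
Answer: c(s, τ) = s - 2τ + 1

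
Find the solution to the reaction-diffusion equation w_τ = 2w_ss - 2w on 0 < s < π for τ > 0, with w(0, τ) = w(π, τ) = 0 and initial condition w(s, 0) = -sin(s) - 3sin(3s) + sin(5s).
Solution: Substitute w = exp(-2τ)u.
Then w_τ = exp(-2τ)(u_τ - 2u), w_ss = exp(-2τ)u_ss; substituting and dividing by exp(-2τ), the lower-order terms cancel: u_τ = 2u_ss (standard heat equation).
Data for u: u(s,0) = w(s,0) = -sin(s) - 3sin(3s) + sin(5s). The boundary conditions carry over: u(0,τ) = u(π,τ) = 0.
Separating variables: u = Σ c_n exp(-2n²τ) sin(ns). From u(s,0) = -sin(s) - 3sin(3s) + sin(5s): c_1=-1, c_3=-3, c_5=1.
So u(s,τ) = -exp(-2τ)sin(s) - 3exp(-18τ)sin(3s) + exp(-50τ)sin(5s), and w(s,τ) = exp(-2τ)u(s,τ).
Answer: w(s, τ) = -exp(-4τ)sin(s) - 3exp(-20τ)sin(3s) + exp(-52τ)sin(5s)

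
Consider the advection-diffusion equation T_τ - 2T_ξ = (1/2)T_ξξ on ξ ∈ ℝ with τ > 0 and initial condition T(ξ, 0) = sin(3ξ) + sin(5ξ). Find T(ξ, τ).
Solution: Moving frame: η = ξ + 2τ, σ = τ, T = u(η,σ), so T_τ = u_σ + 2u_η and T_ξξ = u_ηη.
Hence T_τ - 2T_ξ = u_σ and the PDE becomes the heat equation u_σ = (1/2)u_ηη on η ∈ ℝ.
Initial data: u(η,0) = T(η,0) = sin(3η) + sin(5η). Each mode sin(nη) decays as exp(-n²σ/2) on ℝ, so u(η,σ) = Σ c_n exp(-n²σ/2) sin(nη) with c_3=1, c_5=1: u(η,σ) = exp(-9σ/2)sin(3η) + exp(-25σ/2)sin(5η).
Substituting back: T(ξ,τ) = u(ξ + 2τ, τ).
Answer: T(ξ, τ) = exp(-9τ/2)sin(3ξ + 6τ) + exp(-25τ/2)sin(5ξ + 10τ)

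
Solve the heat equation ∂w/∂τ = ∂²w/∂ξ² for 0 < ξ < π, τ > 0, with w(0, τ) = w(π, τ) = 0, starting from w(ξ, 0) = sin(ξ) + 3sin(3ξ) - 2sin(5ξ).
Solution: Separating variables: w = Σ c_n exp(-n²τ) sin(nξ). From w(ξ,0) = sin(ξ) + 3sin(3ξ) - 2sin(5ξ): c_1=1, c_3=3, c_5=-2.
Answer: w(ξ, τ) = exp(-τ)sin(ξ) + 3exp(-9τ)sin(3ξ) - 2exp(-25τ)sin(5ξ)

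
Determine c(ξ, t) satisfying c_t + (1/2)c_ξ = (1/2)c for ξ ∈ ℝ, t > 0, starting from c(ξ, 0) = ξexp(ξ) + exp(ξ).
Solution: Substitute c = exp(ξ)u.
Then c_ξ = exp(ξ)(u_ξ + u), c_t = exp(ξ)u_t; substituting and dividing by exp(ξ), the lower-order terms cancel: u_t + (1/2)u_ξ = 0 (standard advection equation).
Data for u: u(ξ,0) = exp(-ξ)c(ξ,0) = ξ + 1.
By characteristics (dξ/dt = 1/2), u(ξ,t) = f(ξ - (1/2)t) with f = u(·, 0).
So u(ξ,t) = -(1/2)t + ξ + 1, and c(ξ,t) = exp(ξ)u(ξ,t).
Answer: c(ξ, t) = -(1/2)texp(ξ) + ξexp(ξ) + exp(ξ)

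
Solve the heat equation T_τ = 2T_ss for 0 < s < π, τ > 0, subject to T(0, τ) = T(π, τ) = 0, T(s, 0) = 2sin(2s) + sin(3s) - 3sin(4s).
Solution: Separating variables: T = Σ c_n exp(-2n²τ) sin(ns). From T(s,0) = 2sin(2s) + sin(3s) - 3sin(4s): c_2=2, c_3=1, c_4=-3.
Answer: T(s, τ) = 2exp(-8τ)sin(2s) + exp(-18τ)sin(3s) - 3exp(-32τ)sin(4s)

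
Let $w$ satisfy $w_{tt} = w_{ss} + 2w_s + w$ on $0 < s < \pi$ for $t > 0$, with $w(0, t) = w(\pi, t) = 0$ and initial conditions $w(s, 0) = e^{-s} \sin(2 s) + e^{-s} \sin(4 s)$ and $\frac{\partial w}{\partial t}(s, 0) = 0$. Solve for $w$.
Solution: Substitute $w = e^{-s}u$.
Then $w_s = e^{-s}(u_s - u)$, $w_{ss} = e^{-s}(u_{ss} - 2u_s + u)$, $w_{tt} = e^{-s}u_{tt}$; substituting and dividing by $e^{-s}$, the lower-order terms cancel: $u_{tt} = u_{ss}$ (standard wave equation).
Data for $u$: $u(s,0) = e^{s}w(s,0) = \sin(2 s) + \sin(4 s)$; $u_t(s,0) = e^{s}w_t(s,0) = 0$. The boundary conditions carry over: $u(0,t) = u(\pi,t) = 0$.
Separating variables: $u = \sum [A_n \cos(\omega_n t) + B_n \sin(\omega_n t)] \sin(ns)$, $\omega_n = n$. From ICs: $A_2=1, A_4=1$.
So $u(s,t) = \sin(2 s) \cos(2 t) + \sin(4 s) \cos(4 t)$, and $w(s,t) = e^{-s}u(s,t)$.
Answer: $w(s, t) = e^{-s} \sin(2 s) \cos(2 t) + e^{-s} \sin(4 s) \cos(4 t)$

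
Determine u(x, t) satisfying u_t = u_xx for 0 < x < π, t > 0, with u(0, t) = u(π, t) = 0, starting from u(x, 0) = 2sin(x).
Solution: Separating variables: u = Σ c_n exp(-n²t) sin(nx). From u(x,0) = 2sin(x): c_1=2.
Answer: u(x, t) = 2exp(-t)sin(x)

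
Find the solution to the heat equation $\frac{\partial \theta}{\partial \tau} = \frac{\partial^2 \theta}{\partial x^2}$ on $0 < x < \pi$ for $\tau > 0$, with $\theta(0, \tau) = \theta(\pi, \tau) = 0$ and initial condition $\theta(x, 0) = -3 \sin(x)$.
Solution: Separating variables: $\theta = \sum c_n e^{-n^2\tau} \sin(nx)$. From $\theta(x,0) = -3 \sin(x)$: $c_1=-3$.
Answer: $\theta(x, \tau) = -3 e^{-\tau} \sin(x)$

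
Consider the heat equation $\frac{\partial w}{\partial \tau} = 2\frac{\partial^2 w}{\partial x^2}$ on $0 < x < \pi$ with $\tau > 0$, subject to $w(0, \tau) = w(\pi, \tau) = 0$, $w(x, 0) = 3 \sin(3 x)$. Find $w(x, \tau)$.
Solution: Separating variables: $w = \sum c_n e^{-2n^2\tau} \sin(nx)$. From $w(x,0) = 3 \sin(3 x)$: $c_3=3$.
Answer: $w(x, \tau) = 3 e^{-18 \tau} \sin(3 x)$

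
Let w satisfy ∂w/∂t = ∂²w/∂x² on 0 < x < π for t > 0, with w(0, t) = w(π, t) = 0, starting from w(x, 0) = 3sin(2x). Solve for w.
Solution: Separating variables: w = Σ c_n exp(-n²t) sin(nx). From w(x,0) = 3sin(2x): c_2=3.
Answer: w(x, t) = 3exp(-4t)sin(2x)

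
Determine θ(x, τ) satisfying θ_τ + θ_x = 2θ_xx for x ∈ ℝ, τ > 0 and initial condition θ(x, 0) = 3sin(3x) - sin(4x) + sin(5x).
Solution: Moving frame: η = x - τ, σ = τ, θ = u(η,σ), so θ_τ = u_σ - u_η and θ_xx = u_ηη.
Hence θ_τ + θ_x = u_σ and the PDE becomes the heat equation u_σ = 2u_ηη on η ∈ ℝ.
Initial data: u(η,0) = θ(η,0) = 3sin(3η) - sin(4η) + sin(5η). Each mode sin(nη) decays as exp(-2n²σ) on ℝ, so u(η,σ) = Σ c_n exp(-2n²σ) sin(nη) with c_3=3, c_4=-1, c_5=1: u(η,σ) = 3exp(-18σ)sin(3η) - exp(-32σ)sin(4η) + exp(-50σ)sin(5η).
Substituting back: θ(x,τ) = u(x - τ, τ).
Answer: θ(x, τ) = 3exp(-18τ)sin(3x - 3τ) - exp(-32τ)sin(4x - 4τ) + exp(-50τ)sin(5x - 5τ)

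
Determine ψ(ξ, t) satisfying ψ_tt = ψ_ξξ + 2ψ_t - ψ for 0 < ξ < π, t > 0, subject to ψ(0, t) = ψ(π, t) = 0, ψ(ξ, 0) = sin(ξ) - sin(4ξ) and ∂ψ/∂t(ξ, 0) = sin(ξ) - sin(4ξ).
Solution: Substitute ψ = exp(t)u.
Then ψ_t = exp(t)(u_t + u), ψ_tt = exp(t)(u_tt + 2u_t + u), ψ_ξξ = exp(t)u_ξξ; substituting and dividing by exp(t), the lower-order terms cancel: u_tt = u_ξξ (standard wave equation).
Data for u: u(ξ,0) = ψ(ξ,0) = sin(ξ) - sin(4ξ); u_t(ξ,0) = ψ_t(ξ,0) - ψ(ξ,0) = 0. The boundary conditions carry over: u(0,t) = u(π,t) = 0.
Separating variables: u = Σ [A_n cos(ω_n t) + B_n sin(ω_n t)] sin(nξ), ω_n = n. From ICs: A_1=1, A_4=-1.
So u(ξ,t) = sin(ξ)cos(t) - sin(4ξ)cos(4t), and ψ(ξ,t) = exp(t)u(ξ,t).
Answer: ψ(ξ, t) = exp(t)sin(ξ)cos(t) - exp(t)sin(4ξ)cos(4t)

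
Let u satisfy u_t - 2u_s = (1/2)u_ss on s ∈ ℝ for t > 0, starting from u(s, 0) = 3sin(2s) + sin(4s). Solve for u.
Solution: Moving frame: η = s + 2t, σ = t, u = w(η,σ), so u_t = w_σ + 2w_η and u_ss = w_ηη.
Hence u_t - 2u_s = w_σ and the PDE becomes the heat equation w_σ = (1/2)w_ηη on η ∈ ℝ.
Initial data: w(η,0) = u(η,0) = 3sin(2η) + sin(4η). Each mode sin(nη) decays as exp(-n²σ/2) on ℝ, so w(η,σ) = Σ c_n exp(-n²σ/2) sin(nη) with c_2=3, c_4=1: w(η,σ) = 3exp(-2σ)sin(2η) + exp(-8σ)sin(4η).
Substituting back: u(s,t) = w(s + 2t, t).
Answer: u(s, t) = 3exp(-2t)sin(2s + 4t) + exp(-8t)sin(4s + 8t)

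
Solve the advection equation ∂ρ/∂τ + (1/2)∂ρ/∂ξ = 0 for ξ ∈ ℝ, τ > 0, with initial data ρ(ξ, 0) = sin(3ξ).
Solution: By method of characteristics (waves move right with speed 1/2):
Along characteristics ξ - (1/2)τ = const, ρ is constant, so ρ(ξ,τ) = f(ξ - (1/2)τ) with f = ρ(·, 0).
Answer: ρ(ξ, τ) = sin(3ξ - 3τ/2)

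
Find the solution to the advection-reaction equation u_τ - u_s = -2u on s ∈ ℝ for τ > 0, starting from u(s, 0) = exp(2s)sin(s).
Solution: Substitute u = exp(2s)w, i.e. w = exp(-2s)u.
By the product rule, u_s = exp(2s)(w_s + 2w), u_τ = exp(2s)w_τ.
Substituting into the PDE and dividing by exp(2s): w_τ - (w_s + 2w) = -2w.
The lower-order terms cancel, leaving the standard advection equation w_τ - w_s = 0.
Initial data for w: w(s,0) = exp(-2s)u(s,0) = sin(s).
Solve for w:
  By method of characteristics (waves move left with speed 1):
  Along characteristics s + τ = const, w is constant, so w(s,τ) = f(s + τ) with f = w(·, 0).
Hence w(s,τ) = sin(s + τ).
Transform back: u(s,τ) = exp(2s)w(s,τ).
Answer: u(s, τ) = exp(2s)sin(s + τ)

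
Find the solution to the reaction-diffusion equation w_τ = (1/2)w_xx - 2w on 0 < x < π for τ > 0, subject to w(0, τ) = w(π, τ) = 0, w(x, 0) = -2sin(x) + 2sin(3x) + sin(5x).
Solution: Substitute w = exp(-2τ)u.
Then w_τ = exp(-2τ)(u_τ - 2u), w_xx = exp(-2τ)u_xx; substituting and dividing by exp(-2τ), the lower-order terms cancel: u_τ = (1/2)u_xx (standard heat equation).
Data for u: u(x,0) = w(x,0) = -2sin(x) + 2sin(3x) + sin(5x). The boundary conditions carry over: u(0,τ) = u(π,τ) = 0.
Separating variables: u = Σ c_n exp(-n²τ/2) sin(nx). From u(x,0) = -2sin(x) + 2sin(3x) + sin(5x): c_1=-2, c_3=2, c_5=1.
So u(x,τ) = -2exp(-τ/2)sin(x) + 2exp(-9τ/2)sin(3x) + exp(-25τ/2)sin(5x), and w(x,τ) = exp(-2τ)u(x,τ).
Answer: w(x, τ) = -2exp(-5τ/2)sin(x) + 2exp(-13τ/2)sin(3x) + exp(-29τ/2)sin(5x)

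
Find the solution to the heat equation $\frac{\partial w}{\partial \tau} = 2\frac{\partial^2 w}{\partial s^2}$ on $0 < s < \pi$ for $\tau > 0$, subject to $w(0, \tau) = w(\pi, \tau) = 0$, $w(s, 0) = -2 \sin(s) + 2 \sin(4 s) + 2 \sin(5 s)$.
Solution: Using separation of variables $w = X(s)T(\tau)$:
Eigenfunctions: $\sin(ns)$, $n = 1, 2, 3, \ldots$
General solution: $w(s, \tau) = \sum c_n \sin(ns) e^{-2n^2 \tau}$
Matching $w(s,0) = -2 \sin(s) + 2 \sin(4 s) + 2 \sin(5 s)$ term by term: $c_1=-2, c_4=2, c_5=2$.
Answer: $w(s, \tau) = -2 e^{-2 \tau} \sin(s) + 2 e^{-32 \tau} \sin(4 s) + 2 e^{-50 \tau} \sin(5 s)$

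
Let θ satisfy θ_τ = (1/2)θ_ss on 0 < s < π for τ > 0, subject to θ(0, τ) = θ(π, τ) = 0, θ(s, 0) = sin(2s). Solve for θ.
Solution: Separating variables: θ = Σ c_n exp(-n²τ/2) sin(ns). From θ(s,0) = sin(2s): c_2=1.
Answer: θ(s, τ) = exp(-2τ)sin(2s)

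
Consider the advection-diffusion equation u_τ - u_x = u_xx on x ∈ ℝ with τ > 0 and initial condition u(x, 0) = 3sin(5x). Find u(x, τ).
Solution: Moving frame: η = x + τ, σ = τ, u = w(η,σ), so u_τ = w_σ + w_η and u_xx = w_ηη.
Hence u_τ - u_x = w_σ and the PDE becomes the heat equation w_σ = w_ηη on η ∈ ℝ.
Initial data: w(η,0) = u(η,0) = 3sin(5η). Each mode sin(nη) decays as exp(-n²σ) on ℝ, so w(η,σ) = Σ c_n exp(-n²σ) sin(nη) with c_5=3: w(η,σ) = 3exp(-25σ)sin(5η).
Substituting back: u(x,τ) = w(x + τ, τ).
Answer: u(x, τ) = 3exp(-25τ)sin(5x + 5τ)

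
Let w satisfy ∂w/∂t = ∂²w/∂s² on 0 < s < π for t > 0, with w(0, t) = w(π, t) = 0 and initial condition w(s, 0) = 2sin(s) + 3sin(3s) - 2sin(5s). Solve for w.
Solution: Separating variables: w = Σ c_n exp(-n²t) sin(ns). From w(s,0) = 2sin(s) + 3sin(3s) - 2sin(5s): c_1=2, c_3=3, c_5=-2.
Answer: w(s, t) = 2exp(-t)sin(s) + 3exp(-9t)sin(3s) - 2exp(-25t)sin(5s)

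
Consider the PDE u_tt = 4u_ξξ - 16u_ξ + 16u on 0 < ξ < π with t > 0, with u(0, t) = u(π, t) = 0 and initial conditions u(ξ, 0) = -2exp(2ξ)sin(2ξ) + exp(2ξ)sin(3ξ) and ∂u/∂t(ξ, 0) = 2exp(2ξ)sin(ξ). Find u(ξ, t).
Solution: Substitute u = exp(2ξ)w.
Then u_ξ = exp(2ξ)(w_ξ + 2w), u_ξξ = exp(2ξ)(w_ξξ + 4w_ξ + 4w), u_tt = exp(2ξ)w_tt; substituting and dividing by exp(2ξ), the lower-order terms cancel: w_tt = 4w_ξξ (standard wave equation).
Data for w: w(ξ,0) = exp(-2ξ)u(ξ,0) = -2sin(2ξ) + sin(3ξ); w_t(ξ,0) = exp(-2ξ)u_t(ξ,0) = 2sin(ξ). The boundary conditions carry over: w(0,t) = w(π,t) = 0.
Separating variables: w = Σ [A_n cos(ω_n t) + B_n sin(ω_n t)] sin(nξ), ω_n = 2n. From ICs (B_n = velocity coefficient / ω_n): A_2=-2, A_3=1, B_1=1.
So w(ξ,t) = sin(2t)sin(ξ) - 2sin(2ξ)cos(4t) + sin(3ξ)cos(6t), and u(ξ,t) = exp(2ξ)w(ξ,t).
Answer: u(ξ, t) = exp(2ξ)sin(2t)sin(ξ) - 2exp(2ξ)sin(2ξ)cos(4t) + exp(2ξ)sin(3ξ)cos(6t)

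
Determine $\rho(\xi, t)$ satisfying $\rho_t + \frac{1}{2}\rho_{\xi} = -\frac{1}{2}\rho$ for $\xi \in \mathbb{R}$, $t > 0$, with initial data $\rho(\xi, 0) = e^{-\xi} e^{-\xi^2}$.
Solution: Substitute $\rho = e^{-\xi}u$, i.e. $u = e^{\xi}\rho$.
By the product rule, $\rho_{\xi} = e^{-\xi}(u_{\xi} - u)$, $\rho_t = e^{-\xi}u_t$.
Substituting into the PDE and dividing by $e^{-\xi}$: $u_t + \frac{1}{2}(u_{\xi} - u) = -\frac{1}{2}u$.
The lower-order terms cancel, leaving the standard advection equation $u_t + \frac{1}{2}u_{\xi} = 0$.
Initial data for $u$: $u(\xi,0) = e^{\xi}\rho(\xi,0) = e^{-\xi^2}$.
Solve for $u$:
  By method of characteristics (waves move right with speed 1/2):
  Along characteristics $\xi - \frac{1}{2}t =$ const, $u$ is constant, so $u(\xi,t) = f(\xi - \frac{1}{2}t)$ with $f = u( \cdot , 0)$.
Hence $u(\xi,t) = e^{-(-t/2 + \xi)^2}$.
Transform back: $\rho(\xi,t) = e^{-\xi}u(\xi,t)$.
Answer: $\rho(\xi, t) = e^{-\xi} e^{-(\xi - t/2)^2}$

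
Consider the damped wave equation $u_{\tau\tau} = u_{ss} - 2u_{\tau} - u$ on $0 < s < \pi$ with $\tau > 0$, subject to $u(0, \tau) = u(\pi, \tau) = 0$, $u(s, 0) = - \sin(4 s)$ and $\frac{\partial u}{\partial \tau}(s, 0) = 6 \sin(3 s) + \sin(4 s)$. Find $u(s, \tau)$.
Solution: Substitute $u = e^{-\tau}w$.
Then $u_{\tau} = e^{-\tau}(w_{\tau} - w)$, $u_{\tau\tau} = e^{-\tau}(w_{\tau\tau} - 2w_{\tau} + w)$, $u_{ss} = e^{-\tau}w_{ss}$; substituting and dividing by $e^{-\tau}$, the lower-order terms cancel: $w_{\tau\tau} = w_{ss}$ (standard wave equation).
Data for $w$: $w(s,0) = u(s,0) = - \sin(4 s)$; $w_{\tau}(s,0) = u_{\tau}(s,0) + u(s,0) = 6 \sin(3 s)$. The boundary conditions carry over: $w(0,\tau) = w(\pi,\tau) = 0$.
Separating variables: $w = \sum [A_n \cos(\omega_n \tau) + B_n \sin(\omega_n \tau)] \sin(ns)$, $\omega_n = n$. From ICs ($B_n$ = velocity coefficient / $\omega_n$): $A_4=-1, B_3=2$.
So $w(s,\tau) = 2 \sin(3 s) \sin(3 \tau) - \sin(4 s) \cos(4 \tau)$, and $u(s,\tau) = e^{-\tau}w(s,\tau)$.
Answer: $u(s, \tau) = 2 e^{-\tau} \sin(3 \tau) \sin(3 s) -  e^{-\tau} \sin(4 s) \cos(4 \tau)$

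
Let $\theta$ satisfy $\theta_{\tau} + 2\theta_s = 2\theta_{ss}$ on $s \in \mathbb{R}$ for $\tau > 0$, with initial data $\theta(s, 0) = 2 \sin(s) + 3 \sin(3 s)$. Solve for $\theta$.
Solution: Moving frame: $\eta = s - 2\tau$, $\sigma = \tau$, $\theta = u(\eta,\sigma)$, so $\theta_{\tau} = u_{\sigma} - 2u_{\eta}$ and $\theta_{ss} = u_{\eta\eta}$.
Hence $\theta_{\tau} + 2\theta_s = u_{\sigma}$ and the PDE becomes the heat equation $u_{\sigma} = 2u_{\eta\eta}$ on $\eta \in \mathbb{R}$.
Initial data: $u(\eta,0) = \theta(\eta,0) = 2 \sin(\eta) + 3 \sin(3 \eta)$. Each mode $\sin(n\eta)$ decays as $e^{-2n^2\sigma}$ on $\mathbb{R}$, so $u(\eta,\sigma) = \sum c_n e^{-2n^2\sigma} \sin(n\eta)$ with $c_1=2, c_3=3$: $u(\eta,\sigma) = 2 e^{-2 \sigma} \sin(\eta) + 3 e^{-18 \sigma} \sin(3 \eta)$.
Substituting back: $\theta(s,\tau) = u(s - 2\tau, \tau)$.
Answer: $\theta(s, \tau) = -2 e^{-2 \tau} \sin(2 \tau - s) - 3 e^{-18 \tau} \sin(6 \tau - 3 s)$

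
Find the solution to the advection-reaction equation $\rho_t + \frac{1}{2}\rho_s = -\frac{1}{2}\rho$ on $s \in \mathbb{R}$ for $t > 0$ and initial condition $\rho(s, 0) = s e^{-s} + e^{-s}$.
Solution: Substitute $\rho = e^{-s}u$, i.e. $u = e^{s}\rho$.
By the product rule, $\rho_s = e^{-s}(u_s - u)$, $\rho_t = e^{-s}u_t$.
Substituting into the PDE and dividing by $e^{-s}$: $u_t + \frac{1}{2}(u_s - u) = -\frac{1}{2}u$.
The lower-order terms cancel, leaving the standard advection equation $u_t + \frac{1}{2}u_s = 0$.
Initial data for $u$: $u(s,0) = e^{s}\rho(s,0) = s + 1$.
Solve for $u$:
  By method of characteristics (waves move right with speed 1/2):
  Along characteristics $s - \frac{1}{2}t =$ const, $u$ is constant, so $u(s,t) = f(s - \frac{1}{2}t)$ with $f = u( \cdot , 0)$.
Hence $u(s,t) = s - \frac{1}{2} t + 1$.
Transform back: $\rho(s,t) = e^{-s}u(s,t)$.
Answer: $\rho(s, t) = s e^{-s} - \frac{1}{2} t e^{-s} + e^{-s}$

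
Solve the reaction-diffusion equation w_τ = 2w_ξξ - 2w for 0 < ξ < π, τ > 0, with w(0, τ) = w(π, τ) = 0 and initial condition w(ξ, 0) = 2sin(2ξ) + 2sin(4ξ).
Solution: Substitute w = exp(-2τ)u, i.e. u = exp(2τ)w.
By the product rule, w_τ = exp(-2τ)(u_τ - 2u), w_ξξ = exp(-2τ)u_ξξ.
Substituting into the PDE and dividing by exp(-2τ): u_τ - 2u = 2u_ξξ - 2u.
The lower-order terms cancel, leaving the standard heat equation u_τ = 2u_ξξ.
Initial data for u: u(ξ,0) = w(ξ,0) = 2sin(2ξ) + 2sin(4ξ). The boundary conditions carry over: u(0,τ) = u(π,τ) = 0.
Solve for u:
  Using separation of variables u = X(ξ)T(τ):
  Eigenfunctions: sin(nξ), n = 1, 2, 3, ...
  General solution: u(ξ, τ) = Σ c_n sin(nξ) exp(-2n² τ)
  Matching u(ξ,0) = 2sin(2ξ) + 2sin(4ξ) term by term: c_2=2, c_4=2.
Hence u(ξ,τ) = 2exp(-8τ)sin(2ξ) + 2exp(-32τ)sin(4ξ).
Transform back: w(ξ,τ) = exp(-2τ)u(ξ,τ).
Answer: w(ξ, τ) = 2exp(-10τ)sin(2ξ) + 2exp(-34τ)sin(4ξ)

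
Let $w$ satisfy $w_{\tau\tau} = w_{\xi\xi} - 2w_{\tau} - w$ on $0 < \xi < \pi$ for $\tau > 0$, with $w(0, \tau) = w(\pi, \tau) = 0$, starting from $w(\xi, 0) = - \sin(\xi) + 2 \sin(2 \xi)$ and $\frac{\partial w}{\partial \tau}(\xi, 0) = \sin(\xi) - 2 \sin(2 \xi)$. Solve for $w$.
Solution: Substitute $w = e^{-\tau}u$.
Then $w_{\tau} = e^{-\tau}(u_{\tau} - u)$, $w_{\tau\tau} = e^{-\tau}(u_{\tau\tau} - 2u_{\tau} + u)$, $w_{\xi\xi} = e^{-\tau}u_{\xi\xi}$; substituting and dividing by $e^{-\tau}$, the lower-order terms cancel: $u_{\tau\tau} = u_{\xi\xi}$ (standard wave equation).
Data for $u$: $u(\xi,0) = w(\xi,0) = - \sin(\xi) + 2 \sin(2 \xi)$; $u_{\tau}(\xi,0) = w_{\tau}(\xi,0) + w(\xi,0) = 0$. The boundary conditions carry over: $u(0,\tau) = u(\pi,\tau) = 0$.
Separating variables: $u = \sum [A_n \cos(\omega_n \tau) + B_n \sin(\omega_n \tau)] \sin(n\xi)$, $\omega_n = n$. From ICs: $A_1=-1, A_2=2$.
So $u(\xi,\tau) = - \sin(\xi) \cos(\tau) + 2 \sin(2 \xi) \cos(2 \tau)$, and $w(\xi,\tau) = e^{-\tau}u(\xi,\tau)$.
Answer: $w(\xi, \tau) = - e^{-\tau} \sin(\xi) \cos(\tau) + 2 e^{-\tau} \sin(2 \xi) \cos(2 \tau)$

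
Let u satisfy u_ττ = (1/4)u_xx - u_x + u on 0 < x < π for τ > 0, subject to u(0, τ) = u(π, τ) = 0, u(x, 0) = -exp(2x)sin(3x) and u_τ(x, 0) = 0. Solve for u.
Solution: Substitute u = exp(2x)w, i.e. w = exp(-2x)u.
By the product rule, u_x = exp(2x)(w_x + 2w), u_xx = exp(2x)(w_xx + 4w_x + 4w), u_ττ = exp(2x)w_ττ.
Substituting into the PDE and dividing by exp(2x): w_ττ = (1/4)(w_xx + 4w_x + 4w) - (w_x + 2w) + w.
The lower-order terms cancel, leaving the standard wave equation w_ττ = (1/4)w_xx.
Initial data for w: w(x,0) = exp(-2x)u(x,0) = -sin(3x); w_τ(x,0) = exp(-2x)u_τ(x,0) = 0. The boundary conditions carry over: w(0,τ) = w(π,τ) = 0.
Solve for w:
  Using separation of variables w = X(x)T(τ):
  Eigenfunctions: sin(nx), n = 1, 2, 3, ...
  General solution: w(x, τ) = Σ [A_n cos(n τ/2) + B_n sin(n τ/2)] sin(nx)
  From w(x,0) = -sin(3x): A_3=-1. From w_τ(x,0) = 0: all B_n = 0.
Hence w(x,τ) = -sin(3x)cos(3τ/2).
Transform back: u(x,τ) = exp(2x)w(x,τ).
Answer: u(x, τ) = -exp(2x)sin(3x)cos(3τ/2)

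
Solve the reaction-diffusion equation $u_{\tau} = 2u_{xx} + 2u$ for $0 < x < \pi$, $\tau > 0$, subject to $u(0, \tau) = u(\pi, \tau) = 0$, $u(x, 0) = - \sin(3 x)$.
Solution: Substitute $u = e^{2\tau}w$.
Then $u_{\tau} = e^{2\tau}(w_{\tau} + 2w)$, $u_{xx} = e^{2\tau}w_{xx}$; substituting and dividing by $e^{2\tau}$, the lower-order terms cancel: $w_{\tau} = 2w_{xx}$ (standard heat equation).
Data for $w$: $w(x,0) = u(x,0) = - \sin(3 x)$. The boundary conditions carry over: $w(0,\tau) = w(\pi,\tau) = 0$.
Separating variables: $w = \sum c_n e^{-2n^2\tau} \sin(nx)$. From $w(x,0) = - \sin(3 x)$: $c_3=-1$.
So $w(x,\tau) = - e^{-18 \tau} \sin(3 x)$, and $u(x,\tau) = e^{2\tau}w(x,\tau)$.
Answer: $u(x, \tau) = - e^{-16 \tau} \sin(3 x)$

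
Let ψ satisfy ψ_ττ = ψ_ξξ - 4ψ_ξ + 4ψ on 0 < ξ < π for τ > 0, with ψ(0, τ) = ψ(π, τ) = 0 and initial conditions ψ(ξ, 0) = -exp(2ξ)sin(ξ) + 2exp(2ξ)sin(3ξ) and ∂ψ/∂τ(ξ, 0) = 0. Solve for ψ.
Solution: Substitute ψ = exp(2ξ)u.
Then ψ_ξ = exp(2ξ)(u_ξ + 2u), ψ_ξξ = exp(2ξ)(u_ξξ + 4u_ξ + 4u), ψ_ττ = exp(2ξ)u_ττ; substituting and dividing by exp(2ξ), the lower-order terms cancel: u_ττ = u_ξξ (standard wave equation).
Data for u: u(ξ,0) = exp(-2ξ)ψ(ξ,0) = -sin(ξ) + 2sin(3ξ); u_τ(ξ,0) = exp(-2ξ)ψ_τ(ξ,0) = 0. The boundary conditions carry over: u(0,τ) = u(π,τ) = 0.
Separating variables: u = Σ [A_n cos(ω_n τ) + B_n sin(ω_n τ)] sin(nξ), ω_n = n. From ICs: A_1=-1, A_3=2.
So u(ξ,τ) = -sin(ξ)cos(τ) + 2sin(3ξ)cos(3τ), and ψ(ξ,τ) = exp(2ξ)u(ξ,τ).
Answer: ψ(ξ, τ) = -exp(2ξ)sin(ξ)cos(τ) + 2exp(2ξ)sin(3ξ)cos(3τ)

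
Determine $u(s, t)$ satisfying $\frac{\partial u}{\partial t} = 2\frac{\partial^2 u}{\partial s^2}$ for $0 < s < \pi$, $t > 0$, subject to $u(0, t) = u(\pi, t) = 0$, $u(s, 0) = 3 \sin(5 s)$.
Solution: Separating variables: $u = \sum c_n e^{-2n^2t} \sin(ns)$. From $u(s,0) = 3 \sin(5 s)$: $c_5=3$.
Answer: $u(s, t) = 3 e^{-50 t} \sin(5 s)$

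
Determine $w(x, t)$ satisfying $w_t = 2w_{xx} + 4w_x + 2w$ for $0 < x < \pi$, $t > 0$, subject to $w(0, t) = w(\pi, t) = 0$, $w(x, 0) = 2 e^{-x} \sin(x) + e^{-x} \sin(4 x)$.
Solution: Substitute $w = e^{-x}u$, i.e. $u = e^{x}w$.
By the product rule, $w_x = e^{-x}(u_x - u)$, $w_{xx} = e^{-x}(u_{xx} - 2u_x + u)$, $w_t = e^{-x}u_t$.
Substituting into the PDE and dividing by $e^{-x}$: $u_t = 2(u_{xx} - 2u_x + u) + 4(u_x - u) + 2u$.
The lower-order terms cancel, leaving the standard heat equation $u_t = 2u_{xx}$.
Initial data for $u$: $u(x,0) = e^{x}w(x,0) = 2 \sin(x) + \sin(4 x)$. The boundary conditions carry over: $u(0,t) = u(\pi,t) = 0$.
Solve for $u$:
  Using separation of variables $u = X(x)T(t)$:
  Eigenfunctions: $\sin(nx)$, $n = 1, 2, 3, \ldots$
  General solution: $u(x, t) = \sum c_n \sin(nx) e^{-2n^2 t}$
  Matching $u(x,0) = 2 \sin(x) + \sin(4 x)$ term by term: $c_1=2, c_4=1$.
Hence $u(x,t) = 2 e^{-2 t} \sin(x) + e^{-32 t} \sin(4 x)$.
Transform back: $w(x,t) = e^{-x}u(x,t)$.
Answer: $w(x, t) = 2 e^{-2 t} e^{-x} \sin(x) + e^{-32 t} e^{-x} \sin(4 x)$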